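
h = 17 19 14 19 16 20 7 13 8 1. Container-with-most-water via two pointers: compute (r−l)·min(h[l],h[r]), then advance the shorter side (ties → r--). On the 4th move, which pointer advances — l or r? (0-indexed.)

r

[0,9] min(17,1)*9=9 best=9 * → r--
[0,8] min(17,8)*8=64 best=64 * → r--
[0,7] min(17,13)*7=91 best=91 * → r--
[0,6] min(17,7)*6=42 best=91 → r--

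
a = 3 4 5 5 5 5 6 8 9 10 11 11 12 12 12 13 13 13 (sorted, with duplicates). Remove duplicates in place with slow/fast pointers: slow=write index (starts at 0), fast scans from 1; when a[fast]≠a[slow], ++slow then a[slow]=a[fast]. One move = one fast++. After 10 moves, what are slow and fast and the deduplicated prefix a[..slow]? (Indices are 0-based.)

(s=0,f=1) a[fast]=4≠a[slow]=3 write a[1]=4 → slow++,fast++
(s=1,f=2) a[fast]=5≠a[slow]=4 write a[2]=5 → slow++,fast++
(s=2,f=3) a[fast]=5=a[slow] dup → fast++
(s=2,f=4) a[fast]=5=a[slow] dup → fast++
(s=2,f=5) a[fast]=5=a[slow] dup → fast++
(s=2,f=6) a[fast]=6≠a[slow]=5 write a[3]=6 → slow++,fast++
(s=3,f=7) a[fast]=8≠a[slow]=6 write a[4]=8 → slow++,fast++
(s=4,f=8) a[fast]=9≠a[slow]=8 write a[5]=9 → slow++,fast++
(s=5,f=9) a[fast]=10≠a[slow]=9 write a[6]=10 → slow++,fast++
(s=6,f=10) a[fast]=11≠a[slow]=10 write a[7]=11 → slow++,fast++

slow=7, fast=11, prefix=[3, 4, 5, 6, 8, 9, 10, 11]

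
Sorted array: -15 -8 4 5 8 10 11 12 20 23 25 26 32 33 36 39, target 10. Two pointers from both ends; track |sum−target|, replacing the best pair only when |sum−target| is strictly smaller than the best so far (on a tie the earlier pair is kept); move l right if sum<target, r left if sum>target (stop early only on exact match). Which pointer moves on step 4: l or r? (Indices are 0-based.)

r

[0,15] -15+39=24 d=14 * → r--
[0,14] -15+36=21 d=11 * → r--
[0,13] -15+33=18 d=8 * → r--
[0,12] -15+32=17 d=7 * → r--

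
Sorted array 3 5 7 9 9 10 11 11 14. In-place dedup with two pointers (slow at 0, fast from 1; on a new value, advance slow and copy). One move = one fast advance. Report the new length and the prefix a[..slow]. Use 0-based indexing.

(s=0,f=1) a[fast]=5≠a[slow]=3 write a[1]=5 → slow++,fast++
(s=1,f=2) a[fast]=7≠a[slow]=5 write a[2]=7 → slow++,fast++
(s=2,f=3) a[fast]=9≠a[slow]=7 write a[3]=9 → slow++,fast++
(s=3,f=4) a[fast]=9=a[slow] dup → fast++
(s=3,f=5) a[fast]=10≠a[slow]=9 write a[4]=10 → slow++,fast++
(s=4,f=6) a[fast]=11≠a[slow]=10 write a[5]=11 → slow++,fast++
(s=5,f=7) a[fast]=11=a[slow] dup → fast++
(s=5,f=8) a[fast]=14≠a[slow]=11 write a[6]=14 → slow++,fast++

length 7; prefix = [3, 5, 7, 9, 10, 11, 14]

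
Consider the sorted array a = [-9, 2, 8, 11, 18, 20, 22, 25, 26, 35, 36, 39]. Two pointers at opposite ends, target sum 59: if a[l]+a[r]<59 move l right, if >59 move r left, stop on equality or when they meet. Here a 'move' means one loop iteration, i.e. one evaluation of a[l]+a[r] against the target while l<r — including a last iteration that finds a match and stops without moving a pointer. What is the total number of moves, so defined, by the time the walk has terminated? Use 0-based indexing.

[0,11] -9+39=30 <59 → l++
[1,11] 2+39=41 <59 → l++
[2,11] 8+39=47 <59 → l++
[3,11] 11+39=50 <59 → l++
[4,11] 18+39=57 <59 → l++
[5,11] 20+39=59 → found

6 moves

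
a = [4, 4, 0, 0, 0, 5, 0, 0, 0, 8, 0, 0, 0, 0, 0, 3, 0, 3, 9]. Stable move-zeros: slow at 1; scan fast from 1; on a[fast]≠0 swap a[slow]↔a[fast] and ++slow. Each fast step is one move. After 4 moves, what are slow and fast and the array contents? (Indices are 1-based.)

slow=1 fast=1: a[fast]=4≠0 swap→a[1]=4, slow++,fast++
slow=2 fast=2: a[fast]=4≠0 swap→a[2]=4, slow++,fast++
slow=3 fast=3: a[fast]=0, fast++
slow=3 fast=4: a[fast]=0, fast++

slow=3, fast=5, a=[4, 4, 0, 0, 0, 5, 0, 0, 0, 8, 0, 0, 0, 0, 0, 3, 0, 3, 9]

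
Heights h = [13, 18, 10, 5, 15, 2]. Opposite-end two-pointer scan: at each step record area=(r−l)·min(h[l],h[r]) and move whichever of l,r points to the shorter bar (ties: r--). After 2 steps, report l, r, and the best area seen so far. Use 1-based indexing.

l=2, r=5, best area=52

[1,6] min(13,2)*5=10 best=10 * → r--
[1,5] min(13,15)*4=52 best=52 * → l++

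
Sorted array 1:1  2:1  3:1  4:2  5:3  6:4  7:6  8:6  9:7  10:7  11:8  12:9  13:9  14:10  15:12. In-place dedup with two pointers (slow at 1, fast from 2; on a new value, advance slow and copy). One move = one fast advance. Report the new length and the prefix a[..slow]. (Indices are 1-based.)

slow=1 fast=2: a[fast]=1=a[slow] dup, fast++
slow=1 fast=3: a[fast]=1=a[slow] dup, fast++
slow=1 fast=4: a[fast]=2≠a[slow]=1 write a[2]=2, slow++,fast++
slow=2 fast=5: a[fast]=3≠a[slow]=2 write a[3]=3, slow++,fast++
slow=3 fast=6: a[fast]=4≠a[slow]=3 write a[4]=4, slow++,fast++
slow=4 fast=7: a[fast]=6≠a[slow]=4 write a[5]=6, slow++,fast++
slow=5 fast=8: a[fast]=6=a[slow] dup, fast++
slow=5 fast=9: a[fast]=7≠a[slow]=6 write a[6]=7, slow++,fast++
slow=6 fast=10: a[fast]=7=a[slow] dup, fast++
slow=6 fast=11: a[fast]=8≠a[slow]=7 write a[7]=8, slow++,fast++
slow=7 fast=12: a[fast]=9≠a[slow]=8 write a[8]=9, slow++,fast++
slow=8 fast=13: a[fast]=9=a[slow] dup, fast++
slow=8 fast=14: a[fast]=10≠a[slow]=9 write a[9]=10, slow++,fast++
slow=9 fast=15: a[fast]=12≠a[slow]=10 write a[10]=12, slow++,fast++

length 10; prefix = [1, 2, 3, 4, 6, 7, 8, 9, 10, 12]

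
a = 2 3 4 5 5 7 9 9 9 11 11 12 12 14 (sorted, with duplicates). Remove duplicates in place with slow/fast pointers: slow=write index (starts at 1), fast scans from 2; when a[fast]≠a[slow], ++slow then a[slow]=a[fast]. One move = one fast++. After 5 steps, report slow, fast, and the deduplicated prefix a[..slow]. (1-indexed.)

(s=1,f=2) a[fast]=3≠a[slow]=2 write a[2]=3 → slow++,fast++
(s=2,f=3) a[fast]=4≠a[slow]=3 write a[3]=4 → slow++,fast++
(s=3,f=4) a[fast]=5≠a[slow]=4 write a[4]=5 → slow++,fast++
(s=4,f=5) a[fast]=5=a[slow] dup → fast++
(s=4,f=6) a[fast]=7≠a[slow]=5 write a[5]=7 → slow++,fast++

slow=5, fast=7, prefix=[2, 3, 4, 5, 7]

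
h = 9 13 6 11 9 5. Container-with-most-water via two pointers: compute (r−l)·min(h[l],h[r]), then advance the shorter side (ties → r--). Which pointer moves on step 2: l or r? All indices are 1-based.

r

l=1 r=6: min(9,5)*5=25 best=25 *, r--
l=1 r=5: min(9,9)*4=36 best=36 *, r--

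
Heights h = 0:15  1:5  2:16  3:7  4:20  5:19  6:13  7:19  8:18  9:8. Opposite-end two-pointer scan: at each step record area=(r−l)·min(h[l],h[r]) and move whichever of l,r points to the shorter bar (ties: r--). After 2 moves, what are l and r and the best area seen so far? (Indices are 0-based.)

l=0 r=9: min(15,8)*9=72 best=72 *, r--
l=0 r=8: min(15,18)*8=120 best=120 *, l++

l=1, r=8, best area=120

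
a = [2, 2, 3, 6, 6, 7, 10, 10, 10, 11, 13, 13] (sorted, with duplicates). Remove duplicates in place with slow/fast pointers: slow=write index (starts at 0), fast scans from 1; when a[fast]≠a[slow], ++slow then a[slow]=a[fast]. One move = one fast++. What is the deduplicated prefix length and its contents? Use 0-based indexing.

length 7; prefix = [2, 3, 6, 7, 10, 11, 13]

(s=0,f=1) a[fast]=2=a[slow] dup → fast++
(s=0,f=2) a[fast]=3≠a[slow]=2 write a[1]=3 → slow++,fast++
(s=1,f=3) a[fast]=6≠a[slow]=3 write a[2]=6 → slow++,fast++
(s=2,f=4) a[fast]=6=a[slow] dup → fast++
(s=2,f=5) a[fast]=7≠a[slow]=6 write a[3]=7 → slow++,fast++
(s=3,f=6) a[fast]=10≠a[slow]=7 write a[4]=10 → slow++,fast++
(s=4,f=7) a[fast]=10=a[slow] dup → fast++
(s=4,f=8) a[fast]=10=a[slow] dup → fast++
(s=4,f=9) a[fast]=11≠a[slow]=10 write a[5]=11 → slow++,fast++
(s=5,f=10) a[fast]=13≠a[slow]=11 write a[6]=13 → slow++,fast++
(s=6,f=11) a[fast]=13=a[slow] dup → fast++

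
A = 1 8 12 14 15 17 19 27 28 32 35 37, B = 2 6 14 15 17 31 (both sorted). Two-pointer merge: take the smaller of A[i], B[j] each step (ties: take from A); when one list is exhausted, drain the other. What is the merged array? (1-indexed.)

[1, 2, 6, 8, 12, 14, 14, 15, 15, 17, 17, 19, 27, 28, 31, 32, 35, 37]

[i=1,j=1] A[i]=1<=B[j]=2 take 1 → i++
[i=2,j=1] A[i]=8>B[j]=2 take 2 → j++
[i=2,j=2] A[i]=8>B[j]=6 take 6 → j++
[i=2,j=3] A[i]=8<=B[j]=14 take 8 → i++
[i=3,j=3] A[i]=12<=B[j]=14 take 12 → i++
[i=4,j=3] A[i]=14<=B[j]=14 take 14 → i++
[i=5,j=3] A[i]=15>B[j]=14 take 14 → j++
[i=5,j=4] A[i]=15<=B[j]=15 take 15 → i++
[i=6,j=4] A[i]=17>B[j]=15 take 15 → j++
[i=6,j=5] A[i]=17<=B[j]=17 take 17 → i++
[i=7,j=5] A[i]=19>B[j]=17 take 17 → j++
[i=7,j=6] A[i]=19<=B[j]=31 take 19 → i++
[i=8,j=6] A[i]=27<=B[j]=31 take 27 → i++
[i=9,j=6] A[i]=28<=B[j]=31 take 28 → i++
[i=10,j=6] A[i]=32>B[j]=31 take 31 → j++
[i=10,j=7] B done, take A[i]=32 → i++
[i=11,j=7] B done, take A[i]=35 → i++
[i=12,j=7] B done, take A[i]=37 → i++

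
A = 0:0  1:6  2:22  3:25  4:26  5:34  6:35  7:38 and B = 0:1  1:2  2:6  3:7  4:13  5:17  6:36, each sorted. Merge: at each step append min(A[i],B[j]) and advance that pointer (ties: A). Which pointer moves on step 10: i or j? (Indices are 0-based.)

[i=0,j=0] A[i]=0<=B[j]=1 take 0 → i++
[i=1,j=0] A[i]=6>B[j]=1 take 1 → j++
[i=1,j=1] A[i]=6>B[j]=2 take 2 → j++
[i=1,j=2] A[i]=6<=B[j]=6 take 6 → i++
[i=2,j=2] A[i]=22>B[j]=6 take 6 → j++
[i=2,j=3] A[i]=22>B[j]=7 take 7 → j++
[i=2,j=4] A[i]=22>B[j]=13 take 13 → j++
[i=2,j=5] A[i]=22>B[j]=17 take 17 → j++
[i=2,j=6] A[i]=22<=B[j]=36 take 22 → i++
[i=3,j=6] A[i]=25<=B[j]=36 take 25 → i++

i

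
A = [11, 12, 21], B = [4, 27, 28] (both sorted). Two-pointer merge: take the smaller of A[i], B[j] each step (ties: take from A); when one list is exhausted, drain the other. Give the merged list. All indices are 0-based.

[i=0,j=0] A[i]=11>B[j]=4 take 4 → j++
[i=0,j=1] A[i]=11<=B[j]=27 take 11 → i++
[i=1,j=1] A[i]=12<=B[j]=27 take 12 → i++
[i=2,j=1] A[i]=21<=B[j]=27 take 21 → i++
[i=3,j=1] A done, take B[j]=27 → j++
[i=3,j=2] A done, take B[j]=28 → j++

[4, 11, 12, 21, 27, 28]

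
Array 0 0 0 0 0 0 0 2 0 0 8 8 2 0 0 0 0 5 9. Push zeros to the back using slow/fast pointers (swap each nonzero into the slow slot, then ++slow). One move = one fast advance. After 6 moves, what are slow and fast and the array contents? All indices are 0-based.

slow=0 fast=0: a[fast]=0, fast++
slow=0 fast=1: a[fast]=0, fast++
slow=0 fast=2: a[fast]=0, fast++
slow=0 fast=3: a[fast]=0, fast++
slow=0 fast=4: a[fast]=0, fast++
slow=0 fast=5: a[fast]=0, fast++

slow=0, fast=6, a=[0, 0, 0, 0, 0, 0, 0, 2, 0, 0, 8, 8, 2, 0, 0, 0, 0, 5, 9]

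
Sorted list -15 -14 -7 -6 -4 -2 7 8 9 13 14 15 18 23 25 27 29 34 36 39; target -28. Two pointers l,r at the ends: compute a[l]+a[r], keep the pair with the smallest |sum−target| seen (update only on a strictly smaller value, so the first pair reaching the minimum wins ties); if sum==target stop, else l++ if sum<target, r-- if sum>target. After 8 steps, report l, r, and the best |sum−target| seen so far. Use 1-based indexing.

l=1 r=20: -15+39=24 d=52 *, r--
l=1 r=19: -15+36=21 d=49 *, r--
l=1 r=18: -15+34=19 d=47 *, r--
l=1 r=17: -15+29=14 d=42 *, r--
l=1 r=16: -15+27=12 d=40 *, r--
l=1 r=15: -15+25=10 d=38 *, r--
l=1 r=14: -15+23=8 d=36 *, r--
l=1 r=13: -15+18=3 d=31 *, r--

l=1, r=12, best |Δ|=31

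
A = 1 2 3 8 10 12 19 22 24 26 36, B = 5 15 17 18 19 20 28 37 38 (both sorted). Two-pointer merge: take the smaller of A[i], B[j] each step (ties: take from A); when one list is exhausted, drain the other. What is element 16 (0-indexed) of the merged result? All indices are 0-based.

[i=0,j=0] A[i]=1<=B[j]=5 take 1 → i++
[i=1,j=0] A[i]=2<=B[j]=5 take 2 → i++
[i=2,j=0] A[i]=3<=B[j]=5 take 3 → i++
[i=3,j=0] A[i]=8>B[j]=5 take 5 → j++
[i=3,j=1] A[i]=8<=B[j]=15 take 8 → i++
[i=4,j=1] A[i]=10<=B[j]=15 take 10 → i++
[i=5,j=1] A[i]=12<=B[j]=15 take 12 → i++
[i=6,j=1] A[i]=19>B[j]=15 take 15 → j++
[i=6,j=2] A[i]=19>B[j]=17 take 17 → j++
[i=6,j=3] A[i]=19>B[j]=18 take 18 → j++
[i=6,j=4] A[i]=19<=B[j]=19 take 19 → i++
[i=7,j=4] A[i]=22>B[j]=19 take 19 → j++
[i=7,j=5] A[i]=22>B[j]=20 take 20 → j++
[i=7,j=6] A[i]=22<=B[j]=28 take 22 → i++
[i=8,j=6] A[i]=24<=B[j]=28 take 24 → i++
[i=9,j=6] A[i]=26<=B[j]=28 take 26 → i++
[i=10,j=6] A[i]=36>B[j]=28 take 28 → j++
[i=10,j=7] A[i]=36<=B[j]=37 take 36 → i++
[i=11,j=7] A done, take B[j]=37 → j++
[i=11,j=8] A done, take B[j]=38 → j++

merged[16] = 28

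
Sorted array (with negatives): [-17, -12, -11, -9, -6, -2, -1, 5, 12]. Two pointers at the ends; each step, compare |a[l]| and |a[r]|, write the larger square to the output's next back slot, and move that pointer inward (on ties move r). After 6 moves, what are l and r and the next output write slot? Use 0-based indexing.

l=5, r=7, next write slot=2

l=0 r=8: |-17|>|12| out[8]=289, l++
l=1 r=8: |-12|<=|12| out[7]=144, r--
l=1 r=7: |-12|>|5| out[6]=144, l++
l=2 r=7: |-11|>|5| out[5]=121, l++
l=3 r=7: |-9|>|5| out[4]=81, l++
l=4 r=7: |-6|>|5| out[3]=36, l++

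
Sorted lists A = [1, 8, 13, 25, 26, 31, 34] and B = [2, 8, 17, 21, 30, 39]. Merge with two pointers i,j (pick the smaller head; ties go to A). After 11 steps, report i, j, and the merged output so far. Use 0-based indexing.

i=6, j=5, merged so far=[1, 2, 8, 8, 13, 17, 21, 25, 26, 30, 31]

[i=0,j=0] A[i]=1<=B[j]=2 take 1 → i++
[i=1,j=0] A[i]=8>B[j]=2 take 2 → j++
[i=1,j=1] A[i]=8<=B[j]=8 take 8 → i++
[i=2,j=1] A[i]=13>B[j]=8 take 8 → j++
[i=2,j=2] A[i]=13<=B[j]=17 take 13 → i++
[i=3,j=2] A[i]=25>B[j]=17 take 17 → j++
[i=3,j=3] A[i]=25>B[j]=21 take 21 → j++
[i=3,j=4] A[i]=25<=B[j]=30 take 25 → i++
[i=4,j=4] A[i]=26<=B[j]=30 take 26 → i++
[i=5,j=4] A[i]=31>B[j]=30 take 30 → j++
[i=5,j=5] A[i]=31<=B[j]=39 take 31 → i++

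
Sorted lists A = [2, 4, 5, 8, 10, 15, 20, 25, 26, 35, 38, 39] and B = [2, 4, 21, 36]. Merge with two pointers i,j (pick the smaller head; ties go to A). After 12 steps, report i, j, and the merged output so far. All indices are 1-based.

i=10, j=4, merged so far=[2, 2, 4, 4, 5, 8, 10, 15, 20, 21, 25, 26]

i=1 j=1: A[i]=2<=B[j]=2 take 2, i++
i=2 j=1: A[i]=4>B[j]=2 take 2, j++
i=2 j=2: A[i]=4<=B[j]=4 take 4, i++
i=3 j=2: A[i]=5>B[j]=4 take 4, j++
i=3 j=3: A[i]=5<=B[j]=21 take 5, i++
i=4 j=3: A[i]=8<=B[j]=21 take 8, i++
i=5 j=3: A[i]=10<=B[j]=21 take 10, i++
i=6 j=3: A[i]=15<=B[j]=21 take 15, i++
i=7 j=3: A[i]=20<=B[j]=21 take 20, i++
i=8 j=3: A[i]=25>B[j]=21 take 21, j++
i=8 j=4: A[i]=25<=B[j]=36 take 25, i++
i=9 j=4: A[i]=26<=B[j]=36 take 26, i++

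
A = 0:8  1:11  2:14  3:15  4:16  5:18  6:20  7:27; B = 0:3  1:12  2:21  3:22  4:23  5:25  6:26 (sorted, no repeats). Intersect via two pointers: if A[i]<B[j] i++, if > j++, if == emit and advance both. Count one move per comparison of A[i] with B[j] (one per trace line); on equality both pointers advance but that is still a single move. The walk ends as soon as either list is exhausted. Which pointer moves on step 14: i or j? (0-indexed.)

j

[i=0,j=0] 8>3 → j++
[i=0,j=1] 8<12 → i++
[i=1,j=1] 11<12 → i++
[i=2,j=1] 14>12 → j++
[i=2,j=2] 14<21 → i++
[i=3,j=2] 15<21 → i++
[i=4,j=2] 16<21 → i++
[i=5,j=2] 18<21 → i++
[i=6,j=2] 20<21 → i++
[i=7,j=2] 27>21 → j++
[i=7,j=3] 27>22 → j++
[i=7,j=4] 27>23 → j++
[i=7,j=5] 27>25 → j++
[i=7,j=6] 27>26 → j++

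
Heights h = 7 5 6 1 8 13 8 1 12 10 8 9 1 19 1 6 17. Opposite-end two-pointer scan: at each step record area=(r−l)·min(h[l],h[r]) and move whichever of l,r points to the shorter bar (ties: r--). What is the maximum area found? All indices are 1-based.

max area = 143

l=1 r=17: min(7,17)*16=112 best=112 *, l++
l=2 r=17: min(5,17)*15=75 best=112, l++
l=3 r=17: min(6,17)*14=84 best=112, l++
l=4 r=17: min(1,17)*13=13 best=112, l++
l=5 r=17: min(8,17)*12=96 best=112, l++
l=6 r=17: min(13,17)*11=143 best=143 *, l++
l=7 r=17: min(8,17)*10=80 best=143, l++
l=8 r=17: min(1,17)*9=9 best=143, l++
l=9 r=17: min(12,17)*8=96 best=143, l++
l=10 r=17: min(10,17)*7=70 best=143, l++
l=11 r=17: min(8,17)*6=48 best=143, l++
l=12 r=17: min(9,17)*5=45 best=143, l++
l=13 r=17: min(1,17)*4=4 best=143, l++
l=14 r=17: min(19,17)*3=51 best=143, r--
l=14 r=16: min(19,6)*2=12 best=143, r--
l=14 r=15: min(19,1)*1=1 best=143, r--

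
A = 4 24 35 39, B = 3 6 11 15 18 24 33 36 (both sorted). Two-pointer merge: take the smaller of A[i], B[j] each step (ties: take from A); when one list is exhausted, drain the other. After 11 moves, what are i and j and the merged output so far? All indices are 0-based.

i=3, j=8, merged so far=[3, 4, 6, 11, 15, 18, 24, 24, 33, 35, 36]

[i=0,j=0] A[i]=4>B[j]=3 take 3 → j++
[i=0,j=1] A[i]=4<=B[j]=6 take 4 → i++
[i=1,j=1] A[i]=24>B[j]=6 take 6 → j++
[i=1,j=2] A[i]=24>B[j]=11 take 11 → j++
[i=1,j=3] A[i]=24>B[j]=15 take 15 → j++
[i=1,j=4] A[i]=24>B[j]=18 take 18 → j++
[i=1,j=5] A[i]=24<=B[j]=24 take 24 → i++
[i=2,j=5] A[i]=35>B[j]=24 take 24 → j++
[i=2,j=6] A[i]=35>B[j]=33 take 33 → j++
[i=2,j=7] A[i]=35<=B[j]=36 take 35 → i++
[i=3,j=7] A[i]=39>B[j]=36 take 36 → j++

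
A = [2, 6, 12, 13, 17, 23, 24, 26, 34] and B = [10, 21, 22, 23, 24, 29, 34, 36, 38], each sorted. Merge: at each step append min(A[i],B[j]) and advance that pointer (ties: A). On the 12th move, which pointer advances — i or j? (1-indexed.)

[i=1,j=1] A[i]=2<=B[j]=10 take 2 → i++
[i=2,j=1] A[i]=6<=B[j]=10 take 6 → i++
[i=3,j=1] A[i]=12>B[j]=10 take 10 → j++
[i=3,j=2] A[i]=12<=B[j]=21 take 12 → i++
[i=4,j=2] A[i]=13<=B[j]=21 take 13 → i++
[i=5,j=2] A[i]=17<=B[j]=21 take 17 → i++
[i=6,j=2] A[i]=23>B[j]=21 take 21 → j++
[i=6,j=3] A[i]=23>B[j]=22 take 22 → j++
[i=6,j=4] A[i]=23<=B[j]=23 take 23 → i++
[i=7,j=4] A[i]=24>B[j]=23 take 23 → j++
[i=7,j=5] A[i]=24<=B[j]=24 take 24 → i++
[i=8,j=5] A[i]=26>B[j]=24 take 24 → j++

j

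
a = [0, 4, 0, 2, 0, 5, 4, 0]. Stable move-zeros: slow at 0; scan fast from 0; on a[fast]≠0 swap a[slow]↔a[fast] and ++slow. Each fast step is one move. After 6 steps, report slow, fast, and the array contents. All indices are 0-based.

(s=0,f=0) a[fast]=0 → fast++
(s=0,f=1) a[fast]=4≠0 swap→a[0]=4 → slow++,fast++
(s=1,f=2) a[fast]=0 → fast++
(s=1,f=3) a[fast]=2≠0 swap→a[1]=2 → slow++,fast++
(s=2,f=4) a[fast]=0 → fast++
(s=2,f=5) a[fast]=5≠0 swap→a[2]=5 → slow++,fast++

slow=3, fast=6, a=[4, 2, 5, 0, 0, 0, 4, 0]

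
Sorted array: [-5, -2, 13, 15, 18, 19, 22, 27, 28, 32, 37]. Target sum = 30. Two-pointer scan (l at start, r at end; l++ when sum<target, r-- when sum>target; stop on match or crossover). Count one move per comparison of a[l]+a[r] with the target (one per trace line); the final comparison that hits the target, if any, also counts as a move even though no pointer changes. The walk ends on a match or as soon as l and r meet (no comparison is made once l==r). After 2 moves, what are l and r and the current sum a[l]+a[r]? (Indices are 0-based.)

l=0 r=10: -5+37=32 >30, r--
l=0 r=9: -5+32=27 <30, l++

l=1, r=9, sum=30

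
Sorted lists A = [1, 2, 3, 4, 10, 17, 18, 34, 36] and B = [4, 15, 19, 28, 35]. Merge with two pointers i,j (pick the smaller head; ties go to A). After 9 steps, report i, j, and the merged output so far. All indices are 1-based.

[i=1,j=1] A[i]=1<=B[j]=4 take 1 → i++
[i=2,j=1] A[i]=2<=B[j]=4 take 2 → i++
[i=3,j=1] A[i]=3<=B[j]=4 take 3 → i++
[i=4,j=1] A[i]=4<=B[j]=4 take 4 → i++
[i=5,j=1] A[i]=10>B[j]=4 take 4 → j++
[i=5,j=2] A[i]=10<=B[j]=15 take 10 → i++
[i=6,j=2] A[i]=17>B[j]=15 take 15 → j++
[i=6,j=3] A[i]=17<=B[j]=19 take 17 → i++
[i=7,j=3] A[i]=18<=B[j]=19 take 18 → i++

i=8, j=3, merged so far=[1, 2, 3, 4, 4, 10, 15, 17, 18]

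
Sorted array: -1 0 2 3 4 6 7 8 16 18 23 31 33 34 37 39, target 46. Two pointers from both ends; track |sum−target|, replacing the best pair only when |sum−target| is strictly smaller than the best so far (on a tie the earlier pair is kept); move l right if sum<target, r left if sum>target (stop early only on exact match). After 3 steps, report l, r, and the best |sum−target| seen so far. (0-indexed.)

[0,15] -1+39=38 d=8 * → l++
[1,15] 0+39=39 d=7 * → l++
[2,15] 2+39=41 d=5 * → l++

l=3, r=15, best |Δ|=5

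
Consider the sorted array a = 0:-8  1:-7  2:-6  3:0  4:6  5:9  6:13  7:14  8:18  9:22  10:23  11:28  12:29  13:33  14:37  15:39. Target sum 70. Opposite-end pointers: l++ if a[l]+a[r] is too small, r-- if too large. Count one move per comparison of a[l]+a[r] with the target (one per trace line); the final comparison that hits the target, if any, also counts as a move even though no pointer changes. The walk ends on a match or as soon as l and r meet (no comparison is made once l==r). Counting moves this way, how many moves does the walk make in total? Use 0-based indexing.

l=0 r=15: -8+39=31 <70, l++
l=1 r=15: -7+39=32 <70, l++
l=2 r=15: -6+39=33 <70, l++
l=3 r=15: 0+39=39 <70, l++
l=4 r=15: 6+39=45 <70, l++
l=5 r=15: 9+39=48 <70, l++
l=6 r=15: 13+39=52 <70, l++
l=7 r=15: 14+39=53 <70, l++
l=8 r=15: 18+39=57 <70, l++
l=9 r=15: 22+39=61 <70, l++
l=10 r=15: 23+39=62 <70, l++
l=11 r=15: 28+39=67 <70, l++
l=12 r=15: 29+39=68 <70, l++
l=13 r=15: 33+39=72 >70, r--
l=13 r=14: 33+37=70, found

15 moves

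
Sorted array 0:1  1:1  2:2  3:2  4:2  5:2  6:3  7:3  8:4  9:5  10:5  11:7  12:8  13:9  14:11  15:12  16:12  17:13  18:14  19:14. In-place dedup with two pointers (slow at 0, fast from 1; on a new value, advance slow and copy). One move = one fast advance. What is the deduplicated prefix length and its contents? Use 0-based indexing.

(s=0,f=1) a[fast]=1=a[slow] dup → fast++
(s=0,f=2) a[fast]=2≠a[slow]=1 write a[1]=2 → slow++,fast++
(s=1,f=3) a[fast]=2=a[slow] dup → fast++
(s=1,f=4) a[fast]=2=a[slow] dup → fast++
(s=1,f=5) a[fast]=2=a[slow] dup → fast++
(s=1,f=6) a[fast]=3≠a[slow]=2 write a[2]=3 → slow++,fast++
(s=2,f=7) a[fast]=3=a[slow] dup → fast++
(s=2,f=8) a[fast]=4≠a[slow]=3 write a[3]=4 → slow++,fast++
(s=3,f=9) a[fast]=5≠a[slow]=4 write a[4]=5 → slow++,fast++
(s=4,f=10) a[fast]=5=a[slow] dup → fast++
(s=4,f=11) a[fast]=7≠a[slow]=5 write a[5]=7 → slow++,fast++
(s=5,f=12) a[fast]=8≠a[slow]=7 write a[6]=8 → slow++,fast++
(s=6,f=13) a[fast]=9≠a[slow]=8 write a[7]=9 → slow++,fast++
(s=7,f=14) a[fast]=11≠a[slow]=9 write a[8]=11 → slow++,fast++
(s=8,f=15) a[fast]=12≠a[slow]=11 write a[9]=12 → slow++,fast++
(s=9,f=16) a[fast]=12=a[slow] dup → fast++
(s=9,f=17) a[fast]=13≠a[slow]=12 write a[10]=13 → slow++,fast++
(s=10,f=18) a[fast]=14≠a[slow]=13 write a[11]=14 → slow++,fast++
(s=11,f=19) a[fast]=14=a[slow] dup → fast++

length 12; prefix = [1, 2, 3, 4, 5, 7, 8, 9, 11, 12, 13, 14]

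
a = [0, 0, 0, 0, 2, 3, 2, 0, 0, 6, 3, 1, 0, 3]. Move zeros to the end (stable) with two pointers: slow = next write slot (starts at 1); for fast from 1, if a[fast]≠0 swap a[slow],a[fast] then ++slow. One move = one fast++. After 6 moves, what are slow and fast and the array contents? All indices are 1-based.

slow=1 fast=1: a[fast]=0, fast++
slow=1 fast=2: a[fast]=0, fast++
slow=1 fast=3: a[fast]=0, fast++
slow=1 fast=4: a[fast]=0, fast++
slow=1 fast=5: a[fast]=2≠0 swap→a[1]=2, slow++,fast++
slow=2 fast=6: a[fast]=3≠0 swap→a[2]=3, slow++,fast++

slow=3, fast=7, a=[2, 3, 0, 0, 0, 0, 2, 0, 0, 6, 3, 1, 0, 3]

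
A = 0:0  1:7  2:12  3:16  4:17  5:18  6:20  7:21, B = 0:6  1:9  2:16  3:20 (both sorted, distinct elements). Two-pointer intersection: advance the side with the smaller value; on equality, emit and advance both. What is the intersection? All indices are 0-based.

intersection = [16, 20]

[i=0,j=0] 0<6 → i++
[i=1,j=0] 7>6 → j++
[i=1,j=1] 7<9 → i++
[i=2,j=1] 12>9 → j++
[i=2,j=2] 12<16 → i++
[i=3,j=2] 16==16 emit → i++,j++
[i=4,j=3] 17<20 → i++
[i=5,j=3] 18<20 → i++
[i=6,j=3] 20==20 emit → i++,j++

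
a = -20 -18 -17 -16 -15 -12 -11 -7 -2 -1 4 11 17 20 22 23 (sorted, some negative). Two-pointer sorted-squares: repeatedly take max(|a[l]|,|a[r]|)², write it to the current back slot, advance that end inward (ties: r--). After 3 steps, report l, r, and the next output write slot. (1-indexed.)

l=1, r=13, next write slot=13

l=1 r=16: |-20|<=|23| out[16]=529, r--
l=1 r=15: |-20|<=|22| out[15]=484, r--
l=1 r=14: |-20|<=|20| out[14]=400, r--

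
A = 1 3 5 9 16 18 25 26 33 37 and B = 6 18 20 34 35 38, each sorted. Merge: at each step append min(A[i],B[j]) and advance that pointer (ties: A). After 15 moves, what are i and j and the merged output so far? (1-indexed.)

i=11, j=6, merged so far=[1, 3, 5, 6, 9, 16, 18, 18, 20, 25, 26, 33, 34, 35, 37]

[i=1,j=1] A[i]=1<=B[j]=6 take 1 → i++
[i=2,j=1] A[i]=3<=B[j]=6 take 3 → i++
[i=3,j=1] A[i]=5<=B[j]=6 take 5 → i++
[i=4,j=1] A[i]=9>B[j]=6 take 6 → j++
[i=4,j=2] A[i]=9<=B[j]=18 take 9 → i++
[i=5,j=2] A[i]=16<=B[j]=18 take 16 → i++
[i=6,j=2] A[i]=18<=B[j]=18 take 18 → i++
[i=7,j=2] A[i]=25>B[j]=18 take 18 → j++
[i=7,j=3] A[i]=25>B[j]=20 take 20 → j++
[i=7,j=4] A[i]=25<=B[j]=34 take 25 → i++
[i=8,j=4] A[i]=26<=B[j]=34 take 26 → i++
[i=9,j=4] A[i]=33<=B[j]=34 take 33 → i++
[i=10,j=4] A[i]=37>B[j]=34 take 34 → j++
[i=10,j=5] A[i]=37>B[j]=35 take 35 → j++
[i=10,j=6] A[i]=37<=B[j]=38 take 37 → i++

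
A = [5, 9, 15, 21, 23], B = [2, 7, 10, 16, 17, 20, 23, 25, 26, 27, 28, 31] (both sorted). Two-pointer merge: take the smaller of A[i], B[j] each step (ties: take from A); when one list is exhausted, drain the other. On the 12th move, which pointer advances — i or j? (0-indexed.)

j

i=0 j=0: A[i]=5>B[j]=2 take 2, j++
i=0 j=1: A[i]=5<=B[j]=7 take 5, i++
i=1 j=1: A[i]=9>B[j]=7 take 7, j++
i=1 j=2: A[i]=9<=B[j]=10 take 9, i++
i=2 j=2: A[i]=15>B[j]=10 take 10, j++
i=2 j=3: A[i]=15<=B[j]=16 take 15, i++
i=3 j=3: A[i]=21>B[j]=16 take 16, j++
i=3 j=4: A[i]=21>B[j]=17 take 17, j++
i=3 j=5: A[i]=21>B[j]=20 take 20, j++
i=3 j=6: A[i]=21<=B[j]=23 take 21, i++
i=4 j=6: A[i]=23<=B[j]=23 take 23, i++
i=5 j=6: A done, take B[j]=23, j++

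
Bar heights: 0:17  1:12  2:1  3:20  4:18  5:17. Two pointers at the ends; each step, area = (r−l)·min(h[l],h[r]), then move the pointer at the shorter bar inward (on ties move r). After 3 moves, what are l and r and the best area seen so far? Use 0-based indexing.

l=2, r=4, best area=85

l=0 r=5: min(17,17)*5=85 best=85 *, r--
l=0 r=4: min(17,18)*4=68 best=85, l++
l=1 r=4: min(12,18)*3=36 best=85, l++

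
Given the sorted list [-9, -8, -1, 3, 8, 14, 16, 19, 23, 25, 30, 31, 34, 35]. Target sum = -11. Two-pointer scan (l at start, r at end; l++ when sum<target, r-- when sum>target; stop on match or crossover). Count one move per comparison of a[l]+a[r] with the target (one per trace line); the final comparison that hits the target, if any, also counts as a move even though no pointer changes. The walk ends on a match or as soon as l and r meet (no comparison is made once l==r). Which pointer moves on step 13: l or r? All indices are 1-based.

l

l=1 r=14: -9+35=26 >-11, r--
l=1 r=13: -9+34=25 >-11, r--
l=1 r=12: -9+31=22 >-11, r--
l=1 r=11: -9+30=21 >-11, r--
l=1 r=10: -9+25=16 >-11, r--
l=1 r=9: -9+23=14 >-11, r--
l=1 r=8: -9+19=10 >-11, r--
l=1 r=7: -9+16=7 >-11, r--
l=1 r=6: -9+14=5 >-11, r--
l=1 r=5: -9+8=-1 >-11, r--
l=1 r=4: -9+3=-6 >-11, r--
l=1 r=3: -9+-1=-10 >-11, r--
l=1 r=2: -9+-8=-17 <-11, l++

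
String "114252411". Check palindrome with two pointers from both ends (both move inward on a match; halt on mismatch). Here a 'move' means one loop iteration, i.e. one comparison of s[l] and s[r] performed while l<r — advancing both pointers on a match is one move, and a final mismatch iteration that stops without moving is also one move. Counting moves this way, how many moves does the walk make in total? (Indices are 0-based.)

4 moves

l=0 r=8: '1'=='1', l++,r--
l=1 r=7: '1'=='1', l++,r--
l=2 r=6: '4'=='4', l++,r--
l=3 r=5: '2'=='2', l++,r--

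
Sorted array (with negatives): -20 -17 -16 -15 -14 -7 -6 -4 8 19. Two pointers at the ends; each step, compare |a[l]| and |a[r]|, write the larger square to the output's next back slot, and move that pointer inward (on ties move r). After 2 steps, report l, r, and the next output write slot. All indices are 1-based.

[1,10] |-20|>|19| out[10]=400 → l++
[2,10] |-17|<=|19| out[9]=361 → r--

l=2, r=9, next write slot=8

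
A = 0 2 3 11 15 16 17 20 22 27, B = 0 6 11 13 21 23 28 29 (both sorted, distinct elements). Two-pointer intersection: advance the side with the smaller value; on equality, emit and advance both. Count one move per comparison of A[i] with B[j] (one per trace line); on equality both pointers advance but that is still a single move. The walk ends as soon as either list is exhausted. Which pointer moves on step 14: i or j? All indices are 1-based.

i

[i=1,j=1] 0==0 emit → i++,j++
[i=2,j=2] 2<6 → i++
[i=3,j=2] 3<6 → i++
[i=4,j=2] 11>6 → j++
[i=4,j=3] 11==11 emit → i++,j++
[i=5,j=4] 15>13 → j++
[i=5,j=5] 15<21 → i++
[i=6,j=5] 16<21 → i++
[i=7,j=5] 17<21 → i++
[i=8,j=5] 20<21 → i++
[i=9,j=5] 22>21 → j++
[i=9,j=6] 22<23 → i++
[i=10,j=6] 27>23 → j++
[i=10,j=7] 27<28 → i++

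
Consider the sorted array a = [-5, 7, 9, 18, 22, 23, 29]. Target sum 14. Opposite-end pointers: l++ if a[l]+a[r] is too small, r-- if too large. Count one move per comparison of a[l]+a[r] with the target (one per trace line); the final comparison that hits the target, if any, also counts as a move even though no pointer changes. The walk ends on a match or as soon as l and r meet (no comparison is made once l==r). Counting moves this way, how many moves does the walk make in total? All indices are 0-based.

[0,6] -5+29=24 >14 → r--
[0,5] -5+23=18 >14 → r--
[0,4] -5+22=17 >14 → r--
[0,3] -5+18=13 <14 → l++
[1,3] 7+18=25 >14 → r--
[1,2] 7+9=16 >14 → r--

6 moves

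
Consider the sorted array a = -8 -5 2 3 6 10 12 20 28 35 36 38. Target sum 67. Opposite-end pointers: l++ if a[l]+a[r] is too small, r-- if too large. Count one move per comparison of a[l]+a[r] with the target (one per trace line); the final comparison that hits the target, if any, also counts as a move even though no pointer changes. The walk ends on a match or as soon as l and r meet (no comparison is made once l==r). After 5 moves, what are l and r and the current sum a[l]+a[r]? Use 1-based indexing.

[1,12] -8+38=30 <67 → l++
[2,12] -5+38=33 <67 → l++
[3,12] 2+38=40 <67 → l++
[4,12] 3+38=41 <67 → l++
[5,12] 6+38=44 <67 → l++

l=6, r=12, sum=48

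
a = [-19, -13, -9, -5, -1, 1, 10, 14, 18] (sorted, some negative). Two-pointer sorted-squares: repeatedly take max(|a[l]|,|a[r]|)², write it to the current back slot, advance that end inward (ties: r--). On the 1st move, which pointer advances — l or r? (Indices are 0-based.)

l

[0,8] |-19|>|18| out[8]=361 → l++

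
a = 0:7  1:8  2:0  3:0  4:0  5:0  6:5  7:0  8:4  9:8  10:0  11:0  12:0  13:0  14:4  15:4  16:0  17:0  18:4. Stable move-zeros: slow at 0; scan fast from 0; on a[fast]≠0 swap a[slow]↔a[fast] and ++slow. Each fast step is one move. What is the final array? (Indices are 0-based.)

[7, 8, 5, 4, 8, 4, 4, 4, 0, 0, 0, 0, 0, 0, 0, 0, 0, 0, 0]

slow=0 fast=0: a[fast]=7≠0 swap→a[0]=7, slow++,fast++
slow=1 fast=1: a[fast]=8≠0 swap→a[1]=8, slow++,fast++
slow=2 fast=2: a[fast]=0, fast++
slow=2 fast=3: a[fast]=0, fast++
slow=2 fast=4: a[fast]=0, fast++
slow=2 fast=5: a[fast]=0, fast++
slow=2 fast=6: a[fast]=5≠0 swap→a[2]=5, slow++,fast++
slow=3 fast=7: a[fast]=0, fast++
slow=3 fast=8: a[fast]=4≠0 swap→a[3]=4, slow++,fast++
slow=4 fast=9: a[fast]=8≠0 swap→a[4]=8, slow++,fast++
slow=5 fast=10: a[fast]=0, fast++
slow=5 fast=11: a[fast]=0, fast++
slow=5 fast=12: a[fast]=0, fast++
slow=5 fast=13: a[fast]=0, fast++
slow=5 fast=14: a[fast]=4≠0 swap→a[5]=4, slow++,fast++
slow=6 fast=15: a[fast]=4≠0 swap→a[6]=4, slow++,fast++
slow=7 fast=16: a[fast]=0, fast++
slow=7 fast=17: a[fast]=0, fast++
slow=7 fast=18: a[fast]=4≠0 swap→a[7]=4, slow++,fast++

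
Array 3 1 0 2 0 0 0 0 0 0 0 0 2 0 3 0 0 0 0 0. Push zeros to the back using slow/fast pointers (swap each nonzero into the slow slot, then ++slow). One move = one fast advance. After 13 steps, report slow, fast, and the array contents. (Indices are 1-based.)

slow=1 fast=1: a[fast]=3≠0 swap→a[1]=3, slow++,fast++
slow=2 fast=2: a[fast]=1≠0 swap→a[2]=1, slow++,fast++
slow=3 fast=3: a[fast]=0, fast++
slow=3 fast=4: a[fast]=2≠0 swap→a[3]=2, slow++,fast++
slow=4 fast=5: a[fast]=0, fast++
slow=4 fast=6: a[fast]=0, fast++
slow=4 fast=7: a[fast]=0, fast++
slow=4 fast=8: a[fast]=0, fast++
slow=4 fast=9: a[fast]=0, fast++
slow=4 fast=10: a[fast]=0, fast++
slow=4 fast=11: a[fast]=0, fast++
slow=4 fast=12: a[fast]=0, fast++
slow=4 fast=13: a[fast]=2≠0 swap→a[4]=2, slow++,fast++

slow=5, fast=14, a=[3, 1, 2, 2, 0, 0, 0, 0, 0, 0, 0, 0, 0, 0, 3, 0, 0, 0, 0, 0]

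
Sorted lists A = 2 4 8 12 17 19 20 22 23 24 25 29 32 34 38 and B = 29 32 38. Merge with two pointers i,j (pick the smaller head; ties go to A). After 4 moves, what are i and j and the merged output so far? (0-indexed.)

i=4, j=0, merged so far=[2, 4, 8, 12]

[i=0,j=0] A[i]=2<=B[j]=29 take 2 → i++
[i=1,j=0] A[i]=4<=B[j]=29 take 4 → i++
[i=2,j=0] A[i]=8<=B[j]=29 take 8 → i++
[i=3,j=0] A[i]=12<=B[j]=29 take 12 → i++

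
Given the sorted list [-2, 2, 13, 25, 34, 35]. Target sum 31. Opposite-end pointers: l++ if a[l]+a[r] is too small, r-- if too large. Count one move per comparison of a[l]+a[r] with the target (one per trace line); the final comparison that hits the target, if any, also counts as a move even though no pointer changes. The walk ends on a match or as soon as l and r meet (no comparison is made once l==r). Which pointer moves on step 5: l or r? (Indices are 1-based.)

r

[1,6] -2+35=33 >31 → r--
[1,5] -2+34=32 >31 → r--
[1,4] -2+25=23 <31 → l++
[2,4] 2+25=27 <31 → l++
[3,4] 13+25=38 >31 → r--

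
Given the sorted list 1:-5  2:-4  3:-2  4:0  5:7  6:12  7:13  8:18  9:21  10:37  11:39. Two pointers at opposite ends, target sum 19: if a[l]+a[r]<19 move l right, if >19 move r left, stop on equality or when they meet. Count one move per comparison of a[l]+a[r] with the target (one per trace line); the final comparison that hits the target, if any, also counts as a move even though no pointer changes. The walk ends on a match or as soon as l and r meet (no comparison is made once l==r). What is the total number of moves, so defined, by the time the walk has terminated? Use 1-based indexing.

l=1 r=11: -5+39=34 >19, r--
l=1 r=10: -5+37=32 >19, r--
l=1 r=9: -5+21=16 <19, l++
l=2 r=9: -4+21=17 <19, l++
l=3 r=9: -2+21=19, found

5 moves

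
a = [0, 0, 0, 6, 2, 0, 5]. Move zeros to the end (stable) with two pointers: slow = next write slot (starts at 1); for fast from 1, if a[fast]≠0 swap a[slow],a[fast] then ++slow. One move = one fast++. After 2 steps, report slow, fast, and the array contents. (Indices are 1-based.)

slow=1, fast=3, a=[0, 0, 0, 6, 2, 0, 5]

slow=1 fast=1: a[fast]=0, fast++
slow=1 fast=2: a[fast]=0, fast++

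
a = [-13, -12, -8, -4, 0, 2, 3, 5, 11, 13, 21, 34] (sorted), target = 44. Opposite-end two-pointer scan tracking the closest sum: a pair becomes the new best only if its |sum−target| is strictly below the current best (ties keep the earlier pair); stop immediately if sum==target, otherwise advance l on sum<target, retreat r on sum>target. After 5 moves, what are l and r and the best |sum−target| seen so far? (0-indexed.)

l=5, r=11, best |Δ|=10

[0,11] -13+34=21 d=23 * → l++
[1,11] -12+34=22 d=22 * → l++
[2,11] -8+34=26 d=18 * → l++
[3,11] -4+34=30 d=14 * → l++
[4,11] 0+34=34 d=10 * → l++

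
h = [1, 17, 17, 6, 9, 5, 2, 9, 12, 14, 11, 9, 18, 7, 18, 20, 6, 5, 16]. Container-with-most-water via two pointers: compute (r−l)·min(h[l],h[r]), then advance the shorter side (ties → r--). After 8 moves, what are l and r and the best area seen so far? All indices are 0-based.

l=5, r=15, best area=272

l=0 r=18: min(1,16)*18=18 best=18 *, l++
l=1 r=18: min(17,16)*17=272 best=272 *, r--
l=1 r=17: min(17,5)*16=80 best=272, r--
l=1 r=16: min(17,6)*15=90 best=272, r--
l=1 r=15: min(17,20)*14=238 best=272, l++
l=2 r=15: min(17,20)*13=221 best=272, l++
l=3 r=15: min(6,20)*12=72 best=272, l++
l=4 r=15: min(9,20)*11=99 best=272, l++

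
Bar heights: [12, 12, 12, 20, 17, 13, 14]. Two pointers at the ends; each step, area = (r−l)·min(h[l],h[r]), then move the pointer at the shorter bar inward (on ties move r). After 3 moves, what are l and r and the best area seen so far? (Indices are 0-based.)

l=3, r=6, best area=72

l=0 r=6: min(12,14)*6=72 best=72 *, l++
l=1 r=6: min(12,14)*5=60 best=72, l++
l=2 r=6: min(12,14)*4=48 best=72, l++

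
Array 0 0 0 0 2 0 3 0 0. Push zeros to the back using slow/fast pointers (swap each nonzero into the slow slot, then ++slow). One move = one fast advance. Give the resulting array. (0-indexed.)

[2, 3, 0, 0, 0, 0, 0, 0, 0]

slow=0 fast=0: a[fast]=0, fast++
slow=0 fast=1: a[fast]=0, fast++
slow=0 fast=2: a[fast]=0, fast++
slow=0 fast=3: a[fast]=0, fast++
slow=0 fast=4: a[fast]=2≠0 swap→a[0]=2, slow++,fast++
slow=1 fast=5: a[fast]=0, fast++
slow=1 fast=6: a[fast]=3≠0 swap→a[1]=3, slow++,fast++
slow=2 fast=7: a[fast]=0, fast++
slow=2 fast=8: a[fast]=0, fast++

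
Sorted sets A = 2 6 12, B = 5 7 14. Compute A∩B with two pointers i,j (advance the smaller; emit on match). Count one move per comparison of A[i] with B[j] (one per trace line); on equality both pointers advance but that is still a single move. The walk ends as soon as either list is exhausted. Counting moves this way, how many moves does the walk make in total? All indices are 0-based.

i=0 j=0: 2<5, i++
i=1 j=0: 6>5, j++
i=1 j=1: 6<7, i++
i=2 j=1: 12>7, j++
i=2 j=2: 12<14, i++

5 moves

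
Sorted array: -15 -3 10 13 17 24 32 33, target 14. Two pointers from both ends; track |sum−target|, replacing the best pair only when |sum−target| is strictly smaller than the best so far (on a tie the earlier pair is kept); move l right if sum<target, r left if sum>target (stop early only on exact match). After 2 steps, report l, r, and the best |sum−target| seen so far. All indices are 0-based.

l=0 r=7: -15+33=18 d=4 *, r--
l=0 r=6: -15+32=17 d=3 *, r--

l=0, r=5, best |Δ|=3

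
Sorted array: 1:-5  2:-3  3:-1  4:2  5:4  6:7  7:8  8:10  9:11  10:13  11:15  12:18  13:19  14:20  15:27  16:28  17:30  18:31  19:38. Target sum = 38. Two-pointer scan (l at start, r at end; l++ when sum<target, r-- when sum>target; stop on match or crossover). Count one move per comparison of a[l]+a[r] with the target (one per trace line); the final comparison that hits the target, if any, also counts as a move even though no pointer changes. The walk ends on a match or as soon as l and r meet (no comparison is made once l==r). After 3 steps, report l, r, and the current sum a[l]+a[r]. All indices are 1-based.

[1,19] -5+38=33 <38 → l++
[2,19] -3+38=35 <38 → l++
[3,19] -1+38=37 <38 → l++

l=4, r=19, sum=40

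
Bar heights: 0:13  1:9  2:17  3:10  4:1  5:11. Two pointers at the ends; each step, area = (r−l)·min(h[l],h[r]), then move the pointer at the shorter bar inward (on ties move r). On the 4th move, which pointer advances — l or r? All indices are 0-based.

l=0 r=5: min(13,11)*5=55 best=55 *, r--
l=0 r=4: min(13,1)*4=4 best=55, r--
l=0 r=3: min(13,10)*3=30 best=55, r--
l=0 r=2: min(13,17)*2=26 best=55, l++

l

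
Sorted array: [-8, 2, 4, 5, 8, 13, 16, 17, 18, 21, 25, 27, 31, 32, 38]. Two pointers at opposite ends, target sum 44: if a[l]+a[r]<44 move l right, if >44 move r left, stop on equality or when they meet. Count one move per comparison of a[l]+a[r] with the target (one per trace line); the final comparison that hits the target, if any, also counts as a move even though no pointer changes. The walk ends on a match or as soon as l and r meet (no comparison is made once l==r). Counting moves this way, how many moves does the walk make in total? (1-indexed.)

[1,15] -8+38=30 <44 → l++
[2,15] 2+38=40 <44 → l++
[3,15] 4+38=42 <44 → l++
[4,15] 5+38=43 <44 → l++
[5,15] 8+38=46 >44 → r--
[5,14] 8+32=40 <44 → l++
[6,14] 13+32=45 >44 → r--
[6,13] 13+31=44 → found

8 moves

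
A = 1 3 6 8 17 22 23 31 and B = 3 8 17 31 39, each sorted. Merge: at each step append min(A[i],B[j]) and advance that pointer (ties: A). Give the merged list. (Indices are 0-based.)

[i=0,j=0] A[i]=1<=B[j]=3 take 1 → i++
[i=1,j=0] A[i]=3<=B[j]=3 take 3 → i++
[i=2,j=0] A[i]=6>B[j]=3 take 3 → j++
[i=2,j=1] A[i]=6<=B[j]=8 take 6 → i++
[i=3,j=1] A[i]=8<=B[j]=8 take 8 → i++
[i=4,j=1] A[i]=17>B[j]=8 take 8 → j++
[i=4,j=2] A[i]=17<=B[j]=17 take 17 → i++
[i=5,j=2] A[i]=22>B[j]=17 take 17 → j++
[i=5,j=3] A[i]=22<=B[j]=31 take 22 → i++
[i=6,j=3] A[i]=23<=B[j]=31 take 23 → i++
[i=7,j=3] A[i]=31<=B[j]=31 take 31 → i++
[i=8,j=3] A done, take B[j]=31 → j++
[i=8,j=4] A done, take B[j]=39 → j++

[1, 3, 3, 6, 8, 8, 17, 17, 22, 23, 31, 31, 39]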